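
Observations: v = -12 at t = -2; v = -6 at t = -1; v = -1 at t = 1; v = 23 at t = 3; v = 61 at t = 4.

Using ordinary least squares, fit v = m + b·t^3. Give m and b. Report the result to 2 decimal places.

m = -3.76, b = 1.01

Setting ∂/∂m … = 0 gives: 5·m + 83·b = 65;  83·m + 4891·b = 4626.
(Σ1 = 5, Σt^3 = 83, Σt^3·t^3 = 4891, Σv = 65, Σt^3·v = 4626.)
det = 5·4891 − 83² = 17566.
m = (65·4891 − 83·4626)/17566 = -66043/17566; b = (5·4626 − 83·65)/17566 = 17735/17566.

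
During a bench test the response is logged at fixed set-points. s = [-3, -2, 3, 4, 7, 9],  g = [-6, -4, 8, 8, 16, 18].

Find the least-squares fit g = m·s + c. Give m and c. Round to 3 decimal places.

Forming MᵀM = [[168, 18]; [18, 6]] and Mᵀg = [356, 40]ᵀ gives MᵀM·[m, c]ᵀ = Mᵀg.
Eliminating c: 6·(row 1) − 18·(row 2) gives 684·m = 6·356 − 18·40 = 1416, so m = 118/57.
Then c = (40 − 18·(118/57))/6 = 26/57.

m = 2.070, c = 0.456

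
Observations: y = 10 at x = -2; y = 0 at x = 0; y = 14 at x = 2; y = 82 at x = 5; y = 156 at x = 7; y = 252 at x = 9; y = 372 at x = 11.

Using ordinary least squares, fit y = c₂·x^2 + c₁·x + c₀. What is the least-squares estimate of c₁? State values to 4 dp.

c₁ = 1.5141

Normal-equation sums: Σx^2·x^2 = 24260, Σx^2·x = 2528, Σx^2 = 284, Σx·x = 284, Σx = 32, Σ1 = 7.
Moment sums: Σx^2·y = 75214, Σx·y = 7870, Σy = 886.
Solving the 3×3 system (Gaussian elimination) gives c₂ = 417/142, c₁ = 215/142, c₀ = 36/71.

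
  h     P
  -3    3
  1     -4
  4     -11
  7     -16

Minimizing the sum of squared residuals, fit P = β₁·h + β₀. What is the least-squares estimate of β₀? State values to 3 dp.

β₀ = -2.644

Normal-equation sums: Σh·h = 75, Σh = 9, Σ1 = 4.
And Σh·P = -169, ΣP = -28.
Normal equations: [[75, 9]; [9, 4]]·[β₁, β₀]ᵀ = [-169, -28]ᵀ.
Δ = 75·4 − 9² = 219.
β₁ = ((-169)·4 − 9·(-28))/219 = -424/219; β₀ = (75·(-28) − 9·(-169))/219 = -193/73.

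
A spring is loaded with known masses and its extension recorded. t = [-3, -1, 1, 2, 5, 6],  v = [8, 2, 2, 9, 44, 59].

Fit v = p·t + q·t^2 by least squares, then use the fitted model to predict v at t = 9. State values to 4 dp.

v̂ = 128.0270

MᵀM·[p, q]ᵀ = Mᵀv reads: 76·p + 322·q = 568;  322·p + 2020·q = 3336.
Δ = 76·2020 − 322² = 49836.
p = (568·2020 − 322·3336)/49836 = 18292/12459; q = (76·3336 − 322·568)/49836 = 17660/12459.
At t = 9: v̂ = (18292/12459)·(9) + (17660/12459)·(81) = 531696/4153.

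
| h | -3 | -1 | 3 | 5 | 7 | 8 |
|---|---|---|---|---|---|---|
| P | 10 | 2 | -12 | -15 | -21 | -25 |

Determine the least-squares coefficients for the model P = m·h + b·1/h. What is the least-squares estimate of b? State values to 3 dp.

b = 0.251

Compute the Gram sums: Σh·h = 157, Σh·1/h = 6, Σ1/h·1/h = 916049/705600.
And Σh·P = -490, Σ1/h·P = -443/24.
Δ = 157·(916049/705600) − 6² = 118418093/705600.
m = ((-490)·(916049/705600) − 6·(-443/24))/(118418093/705600) = -370718810/118418093; b = (157·(-443/24) − 6·(-490))/(118418093/705600) = 29664600/118418093.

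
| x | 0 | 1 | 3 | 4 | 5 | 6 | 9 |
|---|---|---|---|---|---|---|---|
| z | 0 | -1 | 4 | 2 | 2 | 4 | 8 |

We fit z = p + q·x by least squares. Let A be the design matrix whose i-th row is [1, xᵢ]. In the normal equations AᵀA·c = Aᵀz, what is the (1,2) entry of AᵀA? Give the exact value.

Row 1 ↔ basis 1, column 2 ↔ basis x, so (AᵀA)_{1,2} = Σᵢ x = (1)·(0) + (1)·(1) + (1)·(3) + (1)·(4) + (1)·(5) + (1)·(6) + (1)·(9) = 28.

28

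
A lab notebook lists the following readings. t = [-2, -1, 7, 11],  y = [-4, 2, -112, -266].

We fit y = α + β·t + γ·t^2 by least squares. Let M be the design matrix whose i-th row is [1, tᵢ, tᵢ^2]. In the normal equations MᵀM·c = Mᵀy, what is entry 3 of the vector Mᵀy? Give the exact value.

Entry 3 ↔ basis t^2, so (Mᵀy)_{3} = Σᵢ (t^2)·yᵢ = (4)·(-4) + (1)·(2) + (49)·(-112) + (121)·(-266) = -37688.

-37688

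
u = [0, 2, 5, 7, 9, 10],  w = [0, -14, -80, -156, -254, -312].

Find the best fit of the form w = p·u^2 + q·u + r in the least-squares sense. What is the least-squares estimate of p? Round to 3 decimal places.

p = -3.017

The normal system AᵀA·[p, q, r]ᵀ = Aᵀw is [[19603, 2205, 259]; [2205, 259, 33]; [259, 33, 6]]·[p, q, r]ᵀ = [-61474, -6926, -816]ᵀ.
Row-reducing yields p = -8967/2972, q = -3187/2972, r = 103/743.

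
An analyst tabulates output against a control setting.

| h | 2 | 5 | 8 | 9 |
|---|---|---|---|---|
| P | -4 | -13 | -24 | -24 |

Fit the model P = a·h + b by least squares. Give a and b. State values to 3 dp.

a = -3.033, b = 1.950

Entries of AᵀA: Σh·h = 174, Σh = 24, Σ1 = 4.
Moment sums: Σh·P = -481, ΣP = -65.
So AᵀA·[a, b]ᵀ = AᵀP: [[174, 24]; [24, 4]]·[a, b]ᵀ = [-481, -65]ᵀ.
Δ = 174·4 − 24² = 120.
a = ((-481)·4 − 24·(-65))/120 = -91/30; b = (174·(-65) − 24·(-481))/120 = 39/20.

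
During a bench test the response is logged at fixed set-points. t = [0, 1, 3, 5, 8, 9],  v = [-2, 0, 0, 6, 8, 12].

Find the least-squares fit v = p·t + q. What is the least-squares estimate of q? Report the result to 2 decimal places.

q = -2.31

Entries of AᵀA: Σt·t = 180, Σt = 26, Σ1 = 6.
For Aᵀv: Σt·v = 202, Σv = 24.
Normal equations: [[180, 26]; [26, 6]]·[p, q]ᵀ = [202, 24]ᵀ.
Eliminating q: 6·(row 1) − 26·(row 2) gives 404·p = 6·202 − 26·24 = 588, so p = 147/101.
Then q = (24 − 26·(147/101))/6 = -233/101.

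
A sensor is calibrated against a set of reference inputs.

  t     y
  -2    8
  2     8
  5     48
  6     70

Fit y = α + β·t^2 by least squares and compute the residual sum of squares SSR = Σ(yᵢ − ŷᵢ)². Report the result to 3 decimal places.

SSR = 0.317

The normal system XᵀX·[α, β]ᵀ = Xᵀy is [[4, 69]; [69, 1953]]·[α, β]ᵀ = [134, 3784]ᵀ.
Δ = 4·1953 − 69² = 3051.
α = (134·1953 − 69·3784)/3051 = 202/1017; β = (4·3784 − 69·134)/3051 = 5890/3051.
Residuals: 242/3051, 242/3051, -1408/3051, 308/1017; SSR = 968/3051.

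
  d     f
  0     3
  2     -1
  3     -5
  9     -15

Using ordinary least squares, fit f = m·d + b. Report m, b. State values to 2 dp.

m = -1.98, b = 2.42

Forming MᵀM = [[94, 14]; [14, 4]] and Mᵀf = [-152, -18]ᵀ gives MᵀM·[m, b]ᵀ = Mᵀf.
Eliminating b: 4·(row 1) − 14·(row 2) gives 180·m = 4·(-152) − 14·(-18) = -356, so m = -89/45.
Then b = ((-18) − 14·(-89/45))/4 = 109/45.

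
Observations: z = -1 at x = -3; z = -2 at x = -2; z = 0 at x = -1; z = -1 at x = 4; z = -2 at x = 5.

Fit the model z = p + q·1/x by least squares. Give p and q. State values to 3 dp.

Forming AᵀA = [[5, -83/60]; [-83/60, 5269/3600]] and Aᵀz = [-6, 41/60]ᵀ gives AᵀA·[p, q]ᵀ = Aᵀz.
Eliminating q: (5269/3600)·(row 1) − (-83/60)·(row 2) gives (1216/225)·p = (5269/3600)·(-6) − (-83/60)·(41/60) = -28211/3600, so p = -28211/19456.
Then q = ((41/60) − (-83/60)·(-28211/19456))/(5269/3600) = -4395/4864.

p = -1.450, q = -0.904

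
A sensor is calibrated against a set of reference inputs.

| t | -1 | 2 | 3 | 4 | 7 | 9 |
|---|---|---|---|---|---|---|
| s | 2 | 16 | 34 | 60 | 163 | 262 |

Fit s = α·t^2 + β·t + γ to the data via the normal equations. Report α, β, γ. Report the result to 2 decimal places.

α = 2.96, β = 2.43, γ = 0.91

XᵀX·[α, β, γ]ᵀ = Xᵀs reads: 9316·α + 1170·β + 160·γ = 30541;  1170·α + 160·β + 24·γ = 3871;  160·α + 24·β + 6·γ = 537.
(Σt^2·t^2 = 9316, Σt^2·t = 1170, Σt^2 = 160, Σt·t = 160, Σt = 24, Σ1 = 6, Σt^2·s = 30541, Σt·s = 3871, Σs = 537.)
Row-reducing yields α = 187431/63386, β = 154307/63386, γ = 57659/63386.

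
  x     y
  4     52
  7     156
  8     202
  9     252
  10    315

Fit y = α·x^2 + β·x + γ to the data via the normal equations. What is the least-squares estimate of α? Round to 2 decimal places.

α = 3.11

With design matrix A, AᵀA = [[23314, 2648, 310]; [2648, 310, 38]; [310, 38, 5]] and Aᵀy = [73316, 8334, 977]ᵀ.
Row-reducing yields α = 5951/1911, β = -46/1911, γ = 123/49.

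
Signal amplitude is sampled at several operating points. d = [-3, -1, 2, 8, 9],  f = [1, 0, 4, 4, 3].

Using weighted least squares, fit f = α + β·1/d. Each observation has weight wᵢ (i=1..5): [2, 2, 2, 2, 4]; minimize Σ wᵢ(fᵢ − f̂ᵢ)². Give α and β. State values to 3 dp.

Sums needed: Σwᵢ·1 = 12, Σwᵢ·1/d = -35/36, Σwᵢ·1/d·1/d = 7265/2592.
Right-hand side: Σwᵢ·f = 30, Σwᵢ·1/d·f = 17/3.
MᵀWM·[α, β]ᵀ = MᵀWf becomes [[12, -35/36]; [-35/36, 7265/2592]]·[α, β]ᵀ = [30, 17/3]ᵀ.
det = 12·(7265/2592) − (-35/36)² = 42365/1296.
α = (30·(7265/2592) − (-35/36)·(17/3))/(42365/1296) = 23223/8473; β = (12·(17/3) − (-35/36)·30)/(42365/1296) = 125928/42365.

α = 2.741, β = 2.972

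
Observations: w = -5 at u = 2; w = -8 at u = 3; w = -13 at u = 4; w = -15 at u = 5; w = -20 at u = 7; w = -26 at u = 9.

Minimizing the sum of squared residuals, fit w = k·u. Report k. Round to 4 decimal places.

k = -2.9076

Normal-equation sums: Σu·u = 184.
Right-hand side: Σu·w = -535.
k = (-535)/184 = -2.90761.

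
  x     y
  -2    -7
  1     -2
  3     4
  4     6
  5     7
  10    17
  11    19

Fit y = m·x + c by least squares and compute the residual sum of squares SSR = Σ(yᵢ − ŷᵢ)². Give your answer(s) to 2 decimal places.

SSR = 2.84

Forming AᵀA = [[276, 32]; [32, 7]] and Aᵀy = [462, 44]ᵀ gives AᵀA·[m, c]ᵀ = Aᵀy.
Δ = 276·7 − 32² = 908.
m = (462·7 − 32·44)/908 = 913/454; c = (276·44 − 32·462)/908 = -660/227.
Residuals: -16/227, -501/454, 397/454, 196/227, -67/454, -46/227, -97/454; SSR = 645/227.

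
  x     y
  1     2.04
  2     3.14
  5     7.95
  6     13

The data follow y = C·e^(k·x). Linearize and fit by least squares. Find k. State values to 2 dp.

Taking logs, ln y = k·x + ln C, so regress ln y on x.
Σx = 14.0000, Σ(x)² = 66.0000, Σln y = 6.4953, Σx·ln y = 28.7570.
Normal system: [[66.0000, 14.0000]; [14.0000, 4]]·[k, ln C]ᵀ = [28.7570, 6.4953]ᵀ.
Δ = 66.0000·4 − (14.0000)² = 68.0000; k = (28.7570·4 − 14.0000·6.4953)/68.0000 = 0.35432, ln C = (66.0000·6.4953 − 14.0000·28.7570)/68.0000 = 0.38371.

k = 0.35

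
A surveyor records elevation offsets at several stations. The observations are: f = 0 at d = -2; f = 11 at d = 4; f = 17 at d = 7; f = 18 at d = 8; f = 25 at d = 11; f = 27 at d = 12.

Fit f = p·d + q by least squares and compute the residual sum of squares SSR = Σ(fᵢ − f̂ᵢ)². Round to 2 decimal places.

SSR = 1.24

From the data, Σd·d = 398, Σd = 40, Σ1 = 6.
Right-hand side: Σd·f = 906, Σf = 98.
Normal equations: [[398, 40]; [40, 6]]·[p, q]ᵀ = [906, 98]ᵀ.
Determinant 398·6 − 40² = 788.
p = (906·6 − 40·98)/788 = 379/197; q = (398·98 − 40·906)/788 = 691/197.
Residuals: 67/197, -40/197, 5/197, -177/197, 65/197, 80/197; SSR = 244/197.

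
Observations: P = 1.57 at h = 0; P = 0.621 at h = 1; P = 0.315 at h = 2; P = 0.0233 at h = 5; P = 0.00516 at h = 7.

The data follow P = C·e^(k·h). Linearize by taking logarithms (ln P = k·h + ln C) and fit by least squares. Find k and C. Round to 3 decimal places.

Taking logs, ln P = k·h + ln C, so regress ln P on h.
Σh = 15.0000, Σ(h)² = 79.0000, Σln P = -10.2067, Σh·ln P = -58.4510.
Equations: 79.0000·k + 15.0000·ln C = -58.4510;  15.0000·k + 5·ln C = -10.2067.
Δ = 79.0000·5 − (15.0000)² = 170.0000; k = (-58.4510·5 − 15.0000·-10.2067)/170.0000 = -0.81856, ln C = (79.0000·-10.2067 − 15.0000·-58.4510)/170.0000 = 0.41435, so C = exp(0.41435) = 1.51339.

k = -0.819, C = 1.513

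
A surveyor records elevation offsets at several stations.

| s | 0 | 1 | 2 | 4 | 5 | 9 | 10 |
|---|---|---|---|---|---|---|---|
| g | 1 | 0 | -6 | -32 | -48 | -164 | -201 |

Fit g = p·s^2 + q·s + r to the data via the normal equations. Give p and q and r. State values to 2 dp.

From the data, Σs^2·s^2 = 17459, Σs^2·s = 1927, Σs^2 = 227, Σs·s = 227, Σs = 31, Σ1 = 7.
And Σs^2·g = -35120, Σs·g = -3866, Σg = -450.
MᵀM·[p, q, r]ᵀ = Mᵀg becomes [[17459, 1927, 227]; [1927, 227, 31]; [227, 31, 7]]·[p, q, r]ᵀ = [-35120, -3866, -450]ᵀ.
Row-reducing yields p = -100691/49308, q = 4987/49308, r = 6115/4109.

p = -2.04, q = 0.10, r = 1.49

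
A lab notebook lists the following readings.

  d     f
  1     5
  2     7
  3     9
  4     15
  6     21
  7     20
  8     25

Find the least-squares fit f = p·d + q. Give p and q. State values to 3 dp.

Forming MᵀM = [[179, 31]; [31, 7]] and Mᵀf = [572, 102]ᵀ gives MᵀM·[p, q]ᵀ = Mᵀf.
Determinant 179·7 − 31² = 292.
p = (572·7 − 31·102)/292 = 421/146; q = (179·102 − 31·572)/292 = 263/146.

p = 2.884, q = 1.801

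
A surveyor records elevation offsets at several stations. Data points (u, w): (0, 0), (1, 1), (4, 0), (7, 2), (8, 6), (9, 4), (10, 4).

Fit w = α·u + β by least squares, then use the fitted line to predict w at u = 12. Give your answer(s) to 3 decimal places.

Normal-equation sums: Σu·u = 311, Σu = 39, Σ1 = 7.
For Aᵀw: Σu·w = 139, Σw = 17.
So AᵀA·[α, β]ᵀ = Aᵀw: [[311, 39]; [39, 7]]·[α, β]ᵀ = [139, 17]ᵀ.
Eliminating β: 7·(row 1) − 39·(row 2) gives 656·α = 7·139 − 39·17 = 310, so α = 155/328.
Then β = (17 − 39·(155/328))/7 = -67/328.
At u = 12: ŵ = (155/328)·(12) + (-67/328)·(1) = 1793/328.

ŵ = 5.466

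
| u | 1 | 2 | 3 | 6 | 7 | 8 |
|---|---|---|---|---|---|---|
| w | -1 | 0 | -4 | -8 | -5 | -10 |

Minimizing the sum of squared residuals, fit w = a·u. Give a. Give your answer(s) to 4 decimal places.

a = -1.0798

The normal system MᵀM·[a]ᵀ = Mᵀw is [[163]]·[a]ᵀ = [-176]ᵀ.
a = (-176)/163 = -1.07975.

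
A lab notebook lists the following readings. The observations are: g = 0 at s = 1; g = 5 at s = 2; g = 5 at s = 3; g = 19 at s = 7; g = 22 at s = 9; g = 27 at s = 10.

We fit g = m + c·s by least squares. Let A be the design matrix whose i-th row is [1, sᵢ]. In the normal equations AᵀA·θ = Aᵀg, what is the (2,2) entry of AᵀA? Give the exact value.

Row 2 ↔ basis s, column 2 ↔ basis s, so (AᵀA)_{2,2} = Σᵢ (s)·(s) = (1)·(1) + (2)·(2) + (3)·(3) + (7)·(7) + (9)·(9) + (10)·(10) = 244.

244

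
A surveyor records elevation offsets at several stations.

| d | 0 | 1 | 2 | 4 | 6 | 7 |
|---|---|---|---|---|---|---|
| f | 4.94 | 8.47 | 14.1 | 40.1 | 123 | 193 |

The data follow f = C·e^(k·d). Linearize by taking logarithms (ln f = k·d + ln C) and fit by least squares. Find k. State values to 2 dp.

Taking logs, ln f = k·d + ln C, so regress ln f on d.
XᵀX = [[106.0000, 20.0000]; [20.0000, 6]], rhs = [87.9063, 20.1463]ᵀ  (here Σd = 20.0000, Σ(d)² = 106.0000, Σln f = 20.1463, Σd·ln f = 87.9063).
Slope k = (n·Σd·ln f − Σd·Σln f)/(n·Σ(d)² − (Σd)²) = (6·87.9063 − 20.0000·20.1463)/236.0000 = 0.52759; ln C = (Σln f − k·Σd)/n = 1.59908.

k = 0.53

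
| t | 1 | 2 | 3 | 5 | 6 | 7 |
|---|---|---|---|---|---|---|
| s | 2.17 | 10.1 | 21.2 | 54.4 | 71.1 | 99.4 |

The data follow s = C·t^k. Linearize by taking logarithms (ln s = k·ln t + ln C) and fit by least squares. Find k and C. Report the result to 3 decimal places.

k = 1.932, C = 2.382

Let Y = ln s. Fitting Y = k·ln t + ln C by least squares:
Over the data: Σln t = 7.1389, Σ(ln t)² = 11.2747, Σln s = 19.0009, Σln t·ln s = 27.9797.
Normal system: [[11.2747, 7.1389]; [7.1389, 6]]·[k, ln C]ᵀ = [27.9797, 19.0009]ᵀ.
Δ = 11.2747·6 − (7.1389)² = 16.6845; k = (27.9797·6 − 7.1389·19.0009)/16.6845 = 1.93196, ln C = (11.2747·19.0009 − 7.1389·27.9797)/16.6845 = 0.86815, so C = exp(0.86815) = 2.38249.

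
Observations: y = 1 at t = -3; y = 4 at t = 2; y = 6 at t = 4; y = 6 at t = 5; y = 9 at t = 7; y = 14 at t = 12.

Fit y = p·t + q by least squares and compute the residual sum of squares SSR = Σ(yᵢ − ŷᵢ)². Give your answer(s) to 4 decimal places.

SSR = 2.9190

Compute the Gram sums: Σt·t = 247, Σt = 27, Σ1 = 6.
And Σt·y = 290, Σy = 40.
Normal equations: [[247, 27]; [27, 6]]·[p, q]ᵀ = [290, 40]ᵀ.
Eliminating q: 6·(row 1) − 27·(row 2) gives 753·p = 6·290 − 27·40 = 660, so p = 220/251.
Then q = (40 − 27·(220/251))/6 = 2050/753.
Residuals: 683/753, -358/753, -172/753, -832/753, 107/753, 572/753; SSR = 2198/753.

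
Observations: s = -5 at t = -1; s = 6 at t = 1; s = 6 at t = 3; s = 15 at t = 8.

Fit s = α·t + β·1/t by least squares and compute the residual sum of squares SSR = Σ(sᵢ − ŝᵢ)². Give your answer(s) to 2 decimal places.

Sums needed: Σt·t = 75, Σt·1/t = 4, Σ1/t·1/t = 1225/576.
And Σt·s = 149, Σ1/t·s = 119/8.
Normal equations: [[75, 4]; [4, 1225/576]]·[α, β]ᵀ = [149, 119/8]ᵀ.
Δ = 75·(1225/576) − 4² = 27553/192.
α = (149·(1225/576) − 4·(119/8))/(27553/192) = 148253/82659; β = (75·(119/8) − 4·149)/(27553/192) = 99768/27553.
Residuals: 34262/82659, 48397/82659, -16191/27553, 16448/82659; SSR = 74354/82659.

SSR = 0.90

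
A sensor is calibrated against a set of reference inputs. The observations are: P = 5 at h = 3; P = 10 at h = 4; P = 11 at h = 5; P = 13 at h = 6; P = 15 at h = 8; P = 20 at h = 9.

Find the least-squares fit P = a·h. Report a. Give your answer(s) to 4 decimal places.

The normal system MᵀM·[a]ᵀ = MᵀP is [[231]]·[a]ᵀ = [488]ᵀ.
Hence a = 488 / 231 ≈ 2.11255.

a = 2.1126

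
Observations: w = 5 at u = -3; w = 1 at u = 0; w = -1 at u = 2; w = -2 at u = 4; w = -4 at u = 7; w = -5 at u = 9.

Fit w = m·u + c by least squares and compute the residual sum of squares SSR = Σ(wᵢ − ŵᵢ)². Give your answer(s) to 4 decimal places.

SSR = 2.8533

Compute the Gram sums: Σu·u = 159, Σu = 19, Σ1 = 6.
For Xᵀw: Σu·w = -98, Σw = -6.
Normal equations: [[159, 19]; [19, 6]]·[m, c]ᵀ = [-98, -6]ᵀ.
det = 159·6 − 19² = 593.
m = ((-98)·6 − 19·(-6))/593 = -474/593; c = (159·(-6) − 19·(-98))/593 = 908/593.
Residuals: 635/593, -315/593, -553/593, -198/593, 38/593, 393/593; SSR = 1692/593.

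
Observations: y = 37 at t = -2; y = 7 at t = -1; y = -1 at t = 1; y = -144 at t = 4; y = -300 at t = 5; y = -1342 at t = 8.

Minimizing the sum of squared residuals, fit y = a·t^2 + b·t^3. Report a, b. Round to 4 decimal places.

a = 2.9961, b = -2.9959

The normal system MᵀM·[a, b]ᵀ = Mᵀy is [[4995, 36885]; [36885, 281931]]·[a, b]ᵀ = [-95538, -734124]ᵀ.
Δ = 4995·281931 − 36885² = 47742120.
a = ((-95538)·281931 − 36885·(-734124))/47742120 = 7946659/2652340; b = (4995·(-734124) − 36885·(-95538))/47742120 = -1589225/530468.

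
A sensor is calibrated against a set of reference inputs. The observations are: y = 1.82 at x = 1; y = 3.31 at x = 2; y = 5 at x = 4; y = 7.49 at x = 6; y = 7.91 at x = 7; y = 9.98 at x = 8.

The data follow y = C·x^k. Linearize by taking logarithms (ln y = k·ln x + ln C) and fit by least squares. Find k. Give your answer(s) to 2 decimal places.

k = 0.78

Linearized form: ln y = k·ln x + ln C. From the 6 transformed points,
Σln x = 7.8966, Σ(ln x)² = 13.7233, Σln y = 9.7875, Σln x·ln y = 15.4770.
Equations: 13.7233·k + 7.8966·ln C = 15.4770;  7.8966·k + 6·ln C = 9.7875.
Slope k = (n·Σln x·ln y − Σln x·Σln y)/(n·Σ(ln x)² − (Σln x)²) = (6·15.4770 − 7.8966·9.7875)/19.9843 = 0.77932; ln C = (Σln y − k·Σln x)/n = 0.60559.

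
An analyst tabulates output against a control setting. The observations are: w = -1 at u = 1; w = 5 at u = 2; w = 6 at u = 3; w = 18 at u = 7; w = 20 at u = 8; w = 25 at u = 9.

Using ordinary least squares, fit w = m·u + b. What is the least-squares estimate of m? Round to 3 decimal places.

From the data, Σu·u = 208, Σu = 30, Σ1 = 6.
Right-hand side: Σu·w = 538, Σw = 73.
So AᵀA·[m, b]ᵀ = Aᵀw: [[208, 30]; [30, 6]]·[m, b]ᵀ = [538, 73]ᵀ.
Δ = 208·6 − 30² = 348.
m = (538·6 − 30·73)/348 = 173/58; b = (208·73 − 30·538)/348 = -239/87.

m = 2.983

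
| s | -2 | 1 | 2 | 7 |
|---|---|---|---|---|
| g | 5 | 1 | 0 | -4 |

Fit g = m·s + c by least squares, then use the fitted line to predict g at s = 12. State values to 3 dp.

Entries of AᵀA: Σs·s = 58, Σs = 8, Σ1 = 4.
For Aᵀg: Σs·g = -37, Σg = 2.
Determinant 58·4 − 8² = 168.
m = ((-37)·4 − 8·2)/168 = -41/42; c = (58·2 − 8·(-37))/168 = 103/42.
At s = 12: ĝ = (-41/42)·(12) + (103/42)·(1) = -389/42.

ĝ = -9.262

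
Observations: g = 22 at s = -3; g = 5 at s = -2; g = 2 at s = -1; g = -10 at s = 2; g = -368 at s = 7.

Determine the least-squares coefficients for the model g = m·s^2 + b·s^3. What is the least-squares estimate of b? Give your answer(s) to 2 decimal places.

b = -0.99

Compute the Gram sums: Σs^2·s^2 = 2515, Σs^2·s^3 = 16563, Σs^3·s^3 = 118507.
And Σs^2·g = -17852, Σs^3·g = -126940.
Eliminating b: 118507·(row 1) − 16563·(row 2) gives 23712136·m = 118507·(-17852) − 16563·(-126940) = -13079744, so m = -1634968/2964017.
Then b = ((-126940) − 16563·(-1634968/2964017))/118507 = -2946428/2964017.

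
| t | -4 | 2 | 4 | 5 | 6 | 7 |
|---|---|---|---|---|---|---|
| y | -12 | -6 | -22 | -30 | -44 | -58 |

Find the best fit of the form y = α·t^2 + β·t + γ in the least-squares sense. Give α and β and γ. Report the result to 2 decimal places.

Normal-equation sums: Σt^2·t^2 = 4850, Σt^2·t = 692, Σt^2 = 146, Σt·t = 146, Σt = 20, Σ1 = 6.
Right-hand side: Σt^2·y = -5744, Σt·y = -872, Σy = -172.
Normal equations: [[4850, 692, 146]; [692, 146, 20]; [146, 20, 6]]·[α, β, γ]ᵀ = [-5744, -872, -172]ᵀ.
Inverting the 3×3 Gram matrix, [α, β, γ]ᵀ = [-159/155, -172/155, -1/155]ᵀ.

α = -1.03, β = -1.11, γ = -0.01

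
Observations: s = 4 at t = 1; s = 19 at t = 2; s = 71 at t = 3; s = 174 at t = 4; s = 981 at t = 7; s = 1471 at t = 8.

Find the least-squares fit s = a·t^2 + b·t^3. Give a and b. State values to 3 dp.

Entries of AᵀA: Σt^2·t^2 = 6851, Σt^2·t^3 = 50875, Σt^3·t^3 = 384683.
Right-hand side: Σt^2·s = 145716, Σt^3·s = 1102844.
Eliminating b: 384683·(row 1) − 50875·(row 2) gives 47197608·a = 384683·145716 − 50875·1102844 = -52720472, so a = -6590059/5899701.
Then b = (1102844 − 50875·(-6590059/5899701))/384683 = 17785343/5899701.

a = -1.117, b = 3.015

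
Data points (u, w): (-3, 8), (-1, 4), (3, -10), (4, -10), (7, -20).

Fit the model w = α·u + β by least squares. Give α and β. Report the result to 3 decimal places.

Forming MᵀM = [[84, 10]; [10, 5]] and Mᵀw = [-238, -28]ᵀ gives MᵀM·[α, β]ᵀ = Mᵀw.
Δ = 84·5 − 10² = 320.
α = ((-238)·5 − 10·(-28))/320 = -91/32; β = (84·(-28) − 10·(-238))/320 = 7/80.

α = -2.844, β = 0.088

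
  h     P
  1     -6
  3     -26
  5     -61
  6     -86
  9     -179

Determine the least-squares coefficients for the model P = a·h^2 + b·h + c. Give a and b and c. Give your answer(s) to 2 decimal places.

a = -1.93, b = -2.37, c = -1.61

Normal-equation sums: Σh^2·h^2 = 8564, Σh^2·h = 1098, Σh^2 = 152, Σh·h = 152, Σh = 24, Σ1 = 5.
Moment sums: Σh^2·P = -19360, Σh·P = -2516, ΣP = -358.
Normal equations: [[8564, 1098, 152]; [1098, 152, 24]; [152, 24, 5]]·[a, b, c]ᵀ = [-19360, -2516, -358]ᵀ.
Row-reducing yields a = -1078/559, b = -1324/559, c = -898/559.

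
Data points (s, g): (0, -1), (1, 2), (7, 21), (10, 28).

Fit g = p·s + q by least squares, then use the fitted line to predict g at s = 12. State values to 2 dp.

XᵀX·[p, q]ᵀ = Xᵀg reads: 150·p + 18·q = 429;  18·p + 4·q = 50.
(Σs·s = 150, Σs = 18, Σ1 = 4, Σs·g = 429, Σg = 50.)
Eliminating q: 4·(row 1) − 18·(row 2) gives 276·p = 4·429 − 18·50 = 816, so p = 68/23.
Then q = (50 − 18·(68/23))/4 = -37/46.
At s = 12: ĝ = (68/23)·(12) + (-37/46)·(1) = 1595/46.

ĝ = 34.67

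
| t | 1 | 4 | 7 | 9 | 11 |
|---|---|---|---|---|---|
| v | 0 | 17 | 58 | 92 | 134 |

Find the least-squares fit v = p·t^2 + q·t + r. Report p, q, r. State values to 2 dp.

p = 1.00, q = 1.57, r = -3.28

Forming XᵀX = [[23860, 2468, 268]; [2468, 268, 32]; [268, 32, 5]] and Xᵀv = [26780, 2776, 301]ᵀ gives XᵀX·[p, q, r]ᵀ = Xᵀv.
Row-reducing yields p = 1733/1739, q = 2735/1739, r = -5705/1739.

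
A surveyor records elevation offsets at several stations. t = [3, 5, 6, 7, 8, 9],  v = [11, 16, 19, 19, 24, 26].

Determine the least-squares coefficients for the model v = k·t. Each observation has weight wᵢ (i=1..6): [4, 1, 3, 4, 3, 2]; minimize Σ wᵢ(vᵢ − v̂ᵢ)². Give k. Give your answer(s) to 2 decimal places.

Entries of AᵀWA: Σwᵢ·t·t = 719.
For AᵀWv: Σwᵢ·t·v = 2130.
So AᵀWA·[k]ᵀ = AᵀWv: [[719]]·[k]ᵀ = [2130]ᵀ.
Hence k = 2130 / 719 ≈ 2.96245.

k = 2.96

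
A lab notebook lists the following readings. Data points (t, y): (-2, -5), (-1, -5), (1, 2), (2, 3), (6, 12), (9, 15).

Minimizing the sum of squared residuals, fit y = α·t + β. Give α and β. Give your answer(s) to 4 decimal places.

From the data, Σt·t = 127, Σt = 15, Σ1 = 6.
And Σt·y = 230, Σy = 22.
Eliminating β: 6·(row 1) − 15·(row 2) gives 537·α = 6·230 − 15·22 = 1050, so α = 350/179.
Then β = (22 − 15·(350/179))/6 = -656/537.

α = 1.9553, β = -1.2216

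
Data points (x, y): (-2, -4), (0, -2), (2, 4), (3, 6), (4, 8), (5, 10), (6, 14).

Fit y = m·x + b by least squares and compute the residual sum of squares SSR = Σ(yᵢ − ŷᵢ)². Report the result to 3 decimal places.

SSR = 4.982

Entries of MᵀM: Σx·x = 94, Σx = 18, Σ1 = 7.
Moment sums: Σx·y = 200, Σy = 36.
Normal equations: [[94, 18]; [18, 7]]·[m, b]ᵀ = [200, 36]ᵀ.
Δ = 94·7 − 18² = 334.
m = (200·7 − 18·36)/334 = 376/167; b = (94·36 − 18·200)/334 = -108/167.
Residuals: 192/167, -226/167, 24/167, -18/167, -60/167, -102/167, 190/167; SSR = 832/167.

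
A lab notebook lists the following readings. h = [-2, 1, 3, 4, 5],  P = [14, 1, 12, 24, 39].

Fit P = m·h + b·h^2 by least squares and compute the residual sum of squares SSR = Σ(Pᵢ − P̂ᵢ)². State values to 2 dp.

SSR = 3.71

XᵀX·[m, b]ᵀ = XᵀP reads: 55·m + 209·b = 300;  209·m + 979·b = 1524.
det = 55·979 − 209² = 10164.
m = (300·979 − 209·1524)/10164 = -188/77; b = (55·1524 − 209·300)/10164 = 160/77.
Residuals: 62/77, 15/11, 48/77, 40/77, -57/77; SSR = 26/7.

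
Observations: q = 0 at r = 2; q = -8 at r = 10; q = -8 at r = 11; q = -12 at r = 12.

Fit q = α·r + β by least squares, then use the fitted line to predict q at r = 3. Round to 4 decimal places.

Setting ∂/∂α … = 0 gives: 369·α + 35·β = -312;  35·α + 4·β = -28.
(Σr·r = 369, Σr = 35, Σ1 = 4, Σr·q = -312, Σq = -28.)
Eliminating β: 4·(row 1) − 35·(row 2) gives 251·α = 4·(-312) − 35·(-28) = -268, so α = -268/251.
Then β = ((-28) − 35·(-268/251))/4 = 588/251.
At r = 3: q̂ = (-268/251)·(3) + (588/251)·(1) = -216/251.

q̂ = -0.8606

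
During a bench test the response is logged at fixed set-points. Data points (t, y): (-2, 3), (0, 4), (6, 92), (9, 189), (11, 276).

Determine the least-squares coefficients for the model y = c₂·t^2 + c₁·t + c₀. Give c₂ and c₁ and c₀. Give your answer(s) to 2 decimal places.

MᵀM·[c₂, c₁, c₀]ᵀ = Mᵀy reads: 22514·c₂ + 2268·c₁ + 242·c₀ = 52029;  2268·c₂ + 242·c₁ + 24·c₀ = 5283;  242·c₂ + 24·c₁ + 5·c₀ = 564.
(Σt^2·t^2 = 22514, Σt^2·t = 2268, Σt^2 = 242, Σt·t = 242, Σt = 24, Σ1 = 5, Σt^2·y = 52029, Σt·y = 5283, Σy = 564.)
Inverting the 3×3 Gram matrix, [c₂, c₁, c₀]ᵀ = [238397/121226, 382425/121226, 150119/60613]ᵀ.

c₂ = 1.97, c₁ = 3.15, c₀ = 2.48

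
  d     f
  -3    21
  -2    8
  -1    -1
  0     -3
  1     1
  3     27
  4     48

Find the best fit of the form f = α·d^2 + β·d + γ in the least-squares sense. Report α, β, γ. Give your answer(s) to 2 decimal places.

The normal system MᵀM·[α, β, γ]ᵀ = Mᵀf is [[436, 56, 40]; [56, 40, 2]; [40, 2, 7]]·[α, β, γ]ᵀ = [1232, 196, 101]ᵀ.
Solving the 3×3 system (Gaussian elimination) gives α = 893/301, β = 533/602, γ = -836/301.

α = 2.97, β = 0.89, γ = -2.78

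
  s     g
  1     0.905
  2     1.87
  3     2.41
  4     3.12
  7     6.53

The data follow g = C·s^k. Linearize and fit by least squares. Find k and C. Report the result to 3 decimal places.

Linearized form: ln g = k·ln s + ln C. From the 5 transformed points,
AᵀA = [[7.3958, 5.1240]; [5.1240, 5]], rhs = [6.6289, 4.4200]ᵀ  (here Σln s = 5.1240, Σ(ln s)² = 7.3958, Σln g = 4.4200, Σln s·ln g = 6.6289).
Slope k = (n·Σln s·ln g − Σln s·Σln g)/(n·Σ(ln s)² − (Σln s)²) = (5·6.6289 − 5.1240·4.4200)/10.7239 = 0.97882; ln C = (Σln g − k·Σln s)/n = -0.11909, so C = exp(-0.11909) = 0.88772.

k = 0.979, C = 0.888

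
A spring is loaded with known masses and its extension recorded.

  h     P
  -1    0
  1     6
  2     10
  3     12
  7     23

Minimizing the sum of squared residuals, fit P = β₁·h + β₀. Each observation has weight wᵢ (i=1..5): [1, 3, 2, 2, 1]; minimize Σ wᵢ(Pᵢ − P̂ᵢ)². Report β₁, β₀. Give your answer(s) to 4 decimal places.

Normal-equation sums: Σwᵢ·h·h = 79, Σwᵢ·h = 19, Σwᵢ·1 = 9.
Right-hand side: Σwᵢ·h·P = 291, Σwᵢ·P = 85.
det = 79·9 − 19² = 350.
β₁ = (291·9 − 19·85)/350 = 502/175; β₀ = (79·85 − 19·291)/350 = 593/175.

β₁ = 2.8686, β₀ = 3.3886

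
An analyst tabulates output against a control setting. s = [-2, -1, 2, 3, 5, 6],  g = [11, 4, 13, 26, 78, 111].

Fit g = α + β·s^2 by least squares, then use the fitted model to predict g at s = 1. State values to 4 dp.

From the data, Σ1 = 6, Σs^2 = 79, Σs^2·s^2 = 2035.
For Aᵀg: Σg = 243, Σs^2·g = 6280.
So AᵀA·[α, β]ᵀ = Aᵀg: [[6, 79]; [79, 2035]]·[α, β]ᵀ = [243, 6280]ᵀ.
Eliminating β: 2035·(row 1) − 79·(row 2) gives 5969·α = 2035·243 − 79·6280 = -1615, so α = -1615/5969.
Then β = (6280 − 79·(-1615/5969))/2035 = 18483/5969.
At s = 1: ĝ = (-1615/5969)·(1) + (18483/5969)·(1) = 16868/5969.

ĝ = 2.8259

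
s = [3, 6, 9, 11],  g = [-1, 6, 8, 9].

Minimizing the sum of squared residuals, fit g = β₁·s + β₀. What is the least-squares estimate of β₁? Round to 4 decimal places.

Compute the Gram sums: Σs·s = 247, Σs = 29, Σ1 = 4.
For Mᵀg: Σs·g = 204, Σg = 22.
So MᵀM·[β₁, β₀]ᵀ = Mᵀg: [[247, 29]; [29, 4]]·[β₁, β₀]ᵀ = [204, 22]ᵀ.
Eliminating β₀: 4·(row 1) − 29·(row 2) gives 147·β₁ = 4·204 − 29·22 = 178, so β₁ = 178/147.
Then β₀ = (22 − 29·(178/147))/4 = -482/147.

β₁ = 1.2109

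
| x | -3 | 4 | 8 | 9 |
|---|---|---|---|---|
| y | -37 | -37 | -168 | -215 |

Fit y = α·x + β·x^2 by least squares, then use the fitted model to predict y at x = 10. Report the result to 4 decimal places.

Normal-equation sums: Σx·x = 170, Σx·x^2 = 1278, Σx^2·x^2 = 10994.
Right-hand side: Σx·y = -3316, Σx^2·y = -29092.
MᵀM·[α, β]ᵀ = Mᵀy becomes [[170, 1278]; [1278, 10994]]·[α, β]ᵀ = [-3316, -29092]ᵀ.
Eliminating β: 10994·(row 1) − 1278·(row 2) gives 235696·α = 10994·(-3316) − 1278·(-29092) = 723472, so α = 45217/14731.
Then β = ((-29092) − 1278·(45217/14731))/10994 = -44237/14731.
At x = 10: ŷ = (45217/14731)·(10) + (-44237/14731)·(100) = -3971530/14731.

ŷ = -269.6036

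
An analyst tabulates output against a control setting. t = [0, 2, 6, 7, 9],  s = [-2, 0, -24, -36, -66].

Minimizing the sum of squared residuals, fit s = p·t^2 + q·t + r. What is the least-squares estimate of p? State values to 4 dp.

p = -1.1466

With design matrix A, AᵀA = [[10274, 1296, 170]; [1296, 170, 24]; [170, 24, 5]] and Aᵀs = [-7974, -990, -128]ᵀ.
Row-reducing yields p = -22747/19839, q = 21089/6613, r = -38162/19839.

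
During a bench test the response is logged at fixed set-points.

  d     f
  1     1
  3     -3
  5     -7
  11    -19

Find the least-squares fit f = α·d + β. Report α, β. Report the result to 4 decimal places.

α = -2.0000, β = 3.0000

Compute the Gram sums: Σd·d = 156, Σd = 20, Σ1 = 4.
For Mᵀf: Σd·f = -252, Σf = -28.
So MᵀM·[α, β]ᵀ = Mᵀf: [[156, 20]; [20, 4]]·[α, β]ᵀ = [-252, -28]ᵀ.
Eliminating β: 4·(row 1) − 20·(row 2) gives 224·α = 4·(-252) − 20·(-28) = -448, so α = -2.
Then β = ((-28) − 20·(-2))/4 = 3.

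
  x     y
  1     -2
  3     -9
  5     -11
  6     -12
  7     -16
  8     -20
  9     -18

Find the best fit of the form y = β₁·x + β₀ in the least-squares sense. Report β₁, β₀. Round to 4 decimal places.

With design matrix M, MᵀM = [[265, 39]; [39, 7]] and Mᵀy = [-590, -88]ᵀ.
Eliminating β₀: 7·(row 1) − 39·(row 2) gives 334·β₁ = 7·(-590) − 39·(-88) = -698, so β₁ = -349/167.
Then β₀ = ((-88) − 39·(-349/167))/7 = -155/167.

β₁ = -2.0898, β₀ = -0.9281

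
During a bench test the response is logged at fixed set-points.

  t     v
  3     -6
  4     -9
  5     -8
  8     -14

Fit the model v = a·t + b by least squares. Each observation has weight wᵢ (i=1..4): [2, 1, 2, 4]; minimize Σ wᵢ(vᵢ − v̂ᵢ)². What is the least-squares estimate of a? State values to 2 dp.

a = -1.58

Forming AᵀWA = [[340, 52]; [52, 9]] and AᵀWv = [-600, -93]ᵀ gives AᵀWA·[a, b]ᵀ = AᵀWv.
det = 340·9 − 52² = 356.
a = ((-600)·9 − 52·(-93))/356 = -141/89; b = (340·(-93) − 52·(-600))/356 = -105/89.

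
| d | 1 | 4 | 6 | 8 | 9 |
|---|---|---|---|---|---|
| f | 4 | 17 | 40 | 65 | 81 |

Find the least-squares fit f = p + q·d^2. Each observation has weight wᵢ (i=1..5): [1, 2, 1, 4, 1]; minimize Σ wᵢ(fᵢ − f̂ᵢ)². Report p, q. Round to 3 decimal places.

p = 2.505, q = 0.976

From the data, Σwᵢ·1 = 9, Σwᵢ·d^2 = 406, Σwᵢ·d^2·d^2 = 24754.
And Σwᵢ·f = 419, Σwᵢ·d^2·f = 25189.
XᵀWX·[p, q]ᵀ = XᵀWf becomes [[9, 406]; [406, 24754]]·[p, q]ᵀ = [419, 25189]ᵀ.
det = 9·24754 − 406² = 57950.
p = (419·24754 − 406·25189)/57950 = 72596/28975; q = (9·25189 − 406·419)/57950 = 56587/57950.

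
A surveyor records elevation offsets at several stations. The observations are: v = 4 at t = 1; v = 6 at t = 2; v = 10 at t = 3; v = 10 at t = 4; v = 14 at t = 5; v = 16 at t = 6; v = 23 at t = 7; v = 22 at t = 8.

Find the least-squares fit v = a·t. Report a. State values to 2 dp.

a = 2.89

Normal-equation sums: Σt·t = 204.
Moment sums: Σt·v = 589.
XᵀX·[a]ᵀ = Xᵀv becomes [[204]]·[a]ᵀ = [589]ᵀ.
a = 589/204 = 2.88725.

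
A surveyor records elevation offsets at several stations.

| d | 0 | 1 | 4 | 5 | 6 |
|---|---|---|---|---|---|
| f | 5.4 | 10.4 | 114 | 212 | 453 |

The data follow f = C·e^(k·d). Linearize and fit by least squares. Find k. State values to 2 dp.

k = 0.75

With ln fᵢ as the transformed response and dᵢ as the regressor:
Σd = 16.0000, Σ(d)² = 78.0000, Σln f = 20.2369, Σd·ln f = 84.7649.
Equations: 78.0000·k + 16.0000·ln C = 84.7649;  16.0000·k + 5·ln C = 20.2369.
Slope k = (n·Σd·ln f − Σd·Σln f)/(n·Σ(d)² − (Σd)²) = (5·84.7649 − 16.0000·20.2369)/134.0000 = 0.74652; ln C = (Σln f − k·Σd)/n = 1.65850.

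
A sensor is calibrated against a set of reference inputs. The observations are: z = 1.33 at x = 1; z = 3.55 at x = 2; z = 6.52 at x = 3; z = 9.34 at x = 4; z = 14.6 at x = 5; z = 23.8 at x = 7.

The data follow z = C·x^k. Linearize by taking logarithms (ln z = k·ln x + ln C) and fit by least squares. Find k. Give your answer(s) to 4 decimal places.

k = 1.4813

With ln zᵢ as the transformed response and ln xᵢ as the regressor:
Sums: Σln x = 6.7334, Σ(ln x)² = 9.9861, Σln z = 11.5120, Σln x·ln z = 16.5182.
Normal system: [[9.9861, 6.7334]; [6.7334, 6]]·[k, ln C]ᵀ = [16.5182, 11.5120]ᵀ.
Solving (det = 14.5777): k = 1.48132, ln C = 0.25629.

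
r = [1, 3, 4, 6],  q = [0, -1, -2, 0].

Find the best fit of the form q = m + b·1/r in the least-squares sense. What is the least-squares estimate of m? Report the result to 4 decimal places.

m = -1.2311

Sums needed: Σ1 = 4, Σ1/r = 7/4, Σ1/r·1/r = 173/144.
Moment sums: Σq = -3, Σ1/r·q = -5/6.
So MᵀM·[m, b]ᵀ = Mᵀq: [[4, 7/4]; [7/4, 173/144]]·[m, b]ᵀ = [-3, -5/6]ᵀ.
Eliminating b: (173/144)·(row 1) − (7/4)·(row 2) gives (251/144)·m = (173/144)·(-3) − (7/4)·(-5/6) = -103/48, so m = -309/251.
Then b = ((-5/6) − (7/4)·(-309/251))/(173/144) = 276/251.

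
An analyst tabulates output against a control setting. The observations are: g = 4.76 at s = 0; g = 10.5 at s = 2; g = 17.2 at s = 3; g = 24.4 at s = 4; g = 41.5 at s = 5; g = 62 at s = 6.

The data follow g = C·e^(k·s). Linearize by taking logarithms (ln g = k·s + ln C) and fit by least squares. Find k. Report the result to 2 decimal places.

Taking logs, ln g = k·s + ln C, so regress ln g on s.
Sums: Σs = 20.0000, Σ(s)² = 90.0000, Σln g = 17.8039, Σs·ln g = 69.4071.
Normal system: [[90.0000, 20.0000]; [20.0000, 6]]·[k, ln C]ᵀ = [69.4071, 17.8039]ᵀ.
Solving (det = 140.0000): k = 0.43117, ln C = 1.53009.

k = 0.43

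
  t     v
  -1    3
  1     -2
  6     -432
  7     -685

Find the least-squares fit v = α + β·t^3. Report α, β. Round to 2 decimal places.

Setting ∂/∂α … = 0 gives: 4·α + 559·β = -1116;  559·α + 164307·β = -328272.
(Σ1 = 4, Σt^3 = 559, Σt^3·t^3 = 164307, Σv = -1116, Σt^3·v = -328272.)
Determinant 4·164307 − 559² = 344747.
α = ((-1116)·164307 − 559·(-328272))/344747 = 10572/26519; β = (4·(-328272) − 559·(-1116))/344747 = -689244/344747.

α = 0.40, β = -2.00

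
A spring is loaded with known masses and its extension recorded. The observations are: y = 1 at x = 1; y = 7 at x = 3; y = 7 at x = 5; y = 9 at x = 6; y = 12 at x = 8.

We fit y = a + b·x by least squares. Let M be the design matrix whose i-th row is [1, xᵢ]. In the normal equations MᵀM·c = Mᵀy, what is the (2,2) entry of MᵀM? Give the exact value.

135

Row 2 ↔ basis x, column 2 ↔ basis x, so (MᵀM)_{2,2} = Σᵢ (x)·(x) = (1)·(1) + (3)·(3) + (5)·(5) + (6)·(6) + (8)·(8) = 135.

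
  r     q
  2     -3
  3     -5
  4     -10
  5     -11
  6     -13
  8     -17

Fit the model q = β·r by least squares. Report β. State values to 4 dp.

β = -2.1429

Setting ∂/∂β … = 0 gives: 154·β = -330.
(Σr·r = 154, Σr·q = -330.)
β = (-330)/154 = -2.14286.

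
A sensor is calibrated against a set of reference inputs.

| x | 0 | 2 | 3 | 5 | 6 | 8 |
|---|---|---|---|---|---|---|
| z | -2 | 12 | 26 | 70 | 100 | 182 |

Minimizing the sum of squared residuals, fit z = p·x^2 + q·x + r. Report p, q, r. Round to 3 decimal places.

Forming MᵀM = [[6114, 888, 138]; [888, 138, 24]; [138, 24, 6]] and Mᵀz = [17280, 2508, 388]ᵀ gives MᵀM·[p, q, r]ᵀ = Mᵀz.
Row-reducing yields p = 59/21, q = 2/7, r = -23/21.

p = 2.810, q = 0.286, r = -1.095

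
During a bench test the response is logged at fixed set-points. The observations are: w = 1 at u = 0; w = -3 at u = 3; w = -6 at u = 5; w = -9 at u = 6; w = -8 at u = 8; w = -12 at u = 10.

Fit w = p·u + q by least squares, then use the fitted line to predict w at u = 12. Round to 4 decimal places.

Normal-equation sums: Σu·u = 234, Σu = 32, Σ1 = 6.
For Aᵀw: Σu·w = -277, Σw = -37.
So AᵀA·[p, q]ᵀ = Aᵀw: [[234, 32]; [32, 6]]·[p, q]ᵀ = [-277, -37]ᵀ.
Eliminating q: 6·(row 1) − 32·(row 2) gives 380·p = 6·(-277) − 32·(-37) = -478, so p = -239/190.
Then q = ((-37) − 32·(-239/190))/6 = 103/190.
At u = 12: ŵ = (-239/190)·(12) + (103/190)·(1) = -553/38.

ŵ = -14.5526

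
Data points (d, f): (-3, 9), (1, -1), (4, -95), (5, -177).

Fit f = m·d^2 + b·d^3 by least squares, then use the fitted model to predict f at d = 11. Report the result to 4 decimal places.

Sums needed: Σd^2·d^2 = 963, Σd^2·d^3 = 3907, Σd^3·d^3 = 20451.
For Aᵀf: Σd^2·f = -5865, Σd^3·f = -28449.
Normal equations: [[963, 3907]; [3907, 20451]]·[m, b]ᵀ = [-5865, -28449]ᵀ.
det = 963·20451 − 3907² = 4429664.
m = ((-5865)·20451 − 3907·(-28449))/4429664 = -1099359/553708; b = (963·(-28449) − 3907·(-5865))/4429664 = -560229/553708.
At d = 11: f̂ = (-1099359/553708)·(121) + (-560229/553708)·(1331) = -439343619/276854.

f̂ = -1586.9145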